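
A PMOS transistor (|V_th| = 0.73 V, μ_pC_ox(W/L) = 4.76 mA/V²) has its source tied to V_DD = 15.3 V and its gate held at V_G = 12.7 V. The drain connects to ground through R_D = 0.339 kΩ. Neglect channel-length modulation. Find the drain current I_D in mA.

V_SG = V_DD − V_G = 15.3 − 12.7 = 2.6 V, so V_ov = 2.6 − 0.73 = 1.87 V.
Assume saturation: I_D = ½ k_p V_ov² = 0.5 × 4.76 × 1.87² = 8.32 mA, giving V_SD = V_DD − I_D R_D = 15.3 − 8.32 × 0.339 = 12.5 V.
V_SD = 12.5 V ≥ V_ov = 1.87 V, confirming saturation.

I_D = 8.32 mA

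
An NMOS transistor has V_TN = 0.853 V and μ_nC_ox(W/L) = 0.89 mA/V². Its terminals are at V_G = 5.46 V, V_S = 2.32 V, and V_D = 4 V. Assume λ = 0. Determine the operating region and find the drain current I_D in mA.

V_GS = V_G − V_S = 5.46 − 2.32 = 3.14 V; V_DS = V_D − V_S = 4 − 2.32 = 1.68 V.
V_ov = V_GS − V_TN = 3.14 − 0.853 = 2.29 V.
Since V_DS = 1.68 V < V_ov = 2.29 V, the device is in the triode region.
I_D = k_n [V_ov · V_DS − ½ V_DS²] = 0.89 × [2.29 × 1.68 − 0.5 × 1.68²] = 2.16 mA.

Triode; I_D = 2.16 mA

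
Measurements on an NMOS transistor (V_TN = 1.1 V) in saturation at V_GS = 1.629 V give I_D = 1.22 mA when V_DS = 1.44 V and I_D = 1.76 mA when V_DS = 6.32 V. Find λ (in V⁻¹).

λ = 0.104 V⁻¹

With V_GS fixed, I_D ∝ (1 + λ V_DS) in saturation, so I_D2/I_D1 = (1 + λ V_DS2)/(1 + λ V_DS1).
1.76/1.22 = 1.443 = (1 + 6.32 λ)/(1 + 1.44 λ).
Solving: λ (I_D1 V_DS2 − I_D2 V_DS1) = I_D2 − I_D1, so λ = (1.76 − 1.22) / (1.22 × 6.32 − 1.76 × 1.44) = 0.54 / 5.18 = 0.104 V⁻¹.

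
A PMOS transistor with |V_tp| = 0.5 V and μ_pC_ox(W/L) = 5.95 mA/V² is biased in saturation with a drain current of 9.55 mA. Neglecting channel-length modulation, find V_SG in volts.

V_SG = 2.29 V

In saturation I_D = ½ k_p (V_SG − |V_tp|)², so V_SG − |V_tp| = √(2 I_D / k_p) = √(2 × 9.55 / 5.95) = 1.79 V.
V_SG = 0.5 + 1.79 = 2.29 V.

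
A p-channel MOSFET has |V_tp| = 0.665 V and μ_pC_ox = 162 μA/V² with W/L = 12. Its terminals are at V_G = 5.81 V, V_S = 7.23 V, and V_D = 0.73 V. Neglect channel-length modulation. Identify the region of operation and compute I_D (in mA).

V_SG = V_S − V_G = 7.23 − 5.81 = 1.42 V; V_SD = V_S − V_D = 7.23 − 0.73 = 6.5 V.
k_p = μ_pC_ox · (W/L) = 1.944 mA/V².
V_ov = V_SG − |V_tp| = 1.42 − 0.665 = 0.755 V.
Since V_SD = 6.5 V ≥ V_ov = 0.755 V, the device is in saturation.
I_D = ½ k_p V_ov² = 0.5 × 1.944 × 0.755² = 0.554 mA.

Saturation; I_D = 0.554 mA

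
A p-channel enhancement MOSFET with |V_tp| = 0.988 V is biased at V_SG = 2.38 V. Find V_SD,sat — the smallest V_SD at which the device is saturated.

The boundary between triode and saturation is V_SD = V_SG − |V_tp| = V_ov.
V_ov = 2.38 − 0.988 = 1.39 V.

V_SD,sat = 1.39 V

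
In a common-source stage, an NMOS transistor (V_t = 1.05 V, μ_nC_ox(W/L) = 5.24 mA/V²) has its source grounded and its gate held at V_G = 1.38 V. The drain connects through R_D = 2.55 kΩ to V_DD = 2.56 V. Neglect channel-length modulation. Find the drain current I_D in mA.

I_D = 0.285 mA

V_GS = V_G = 1.38 V, so V_ov = 1.38 − 1.05 = 0.33 V.
Assume saturation: I_D = ½ k_n V_ov² = 0.5 × 5.24 × 0.33² = 0.285 mA, giving V_DS = V_DD − I_D R_D = 2.56 − 0.285 × 2.55 = 1.83 V.
V_DS = 1.83 V ≥ V_ov = 0.33 V, confirming saturation.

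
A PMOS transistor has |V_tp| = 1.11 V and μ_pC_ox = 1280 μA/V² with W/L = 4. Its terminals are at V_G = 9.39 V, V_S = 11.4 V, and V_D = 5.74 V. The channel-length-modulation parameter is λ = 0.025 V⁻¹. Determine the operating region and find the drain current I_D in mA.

Saturation; I_D = 2.37 mA

V_SG = V_S − V_G = 11.4 − 9.39 = 2.01 V; V_SD = V_S − V_D = 11.4 − 5.74 = 5.66 V.
k_p = μ_pC_ox · (W/L) = 5.12 mA/V².
V_ov = V_SG − |V_tp| = 2.01 − 1.11 = 0.9 V.
Since V_SD = 5.66 V ≥ V_ov = 0.9 V, the device is in saturation.
I_D = ½ k_p V_ov² (1 + λ V_SD) = 0.5 × 5.12 × 0.9² × (1 + 0.025 × 5.66) = 2.37 mA.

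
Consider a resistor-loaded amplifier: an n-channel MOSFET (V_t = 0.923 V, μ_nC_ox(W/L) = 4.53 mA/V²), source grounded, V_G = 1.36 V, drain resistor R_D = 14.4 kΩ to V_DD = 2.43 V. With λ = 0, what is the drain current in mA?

I_D = 0.162 mA

V_GS = V_G = 1.36 V, so V_ov = 1.36 − 0.923 = 0.437 V.
Assume saturation: I_D = ½ k_n V_ov² = 0.5 × 4.53 × 0.437² = 0.433 mA, giving V_DS = V_DD − I_D R_D = 2.43 − 0.433 × 14.4 = -3.8 V.
But -3.8 V < V_ov = 0.437 V, so the device is actually in triode.
In triode I_D = k_n[V_ov V_DS − ½ V_DS²] and I_D = (V_DD − V_DS)/R_D. Equating: 32.6 V_DS² − 29.51 V_DS + 2.43 = 0, giving V_DS = 0.0916 V (the root below V_ov).
I_D = (2.43 − 0.0916) / 14.4 = 0.162 mA.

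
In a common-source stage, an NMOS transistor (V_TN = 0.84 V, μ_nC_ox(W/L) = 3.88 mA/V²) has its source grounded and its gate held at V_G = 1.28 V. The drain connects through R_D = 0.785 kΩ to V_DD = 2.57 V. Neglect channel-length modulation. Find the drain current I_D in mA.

V_GS = V_G = 1.28 V, so V_ov = 1.28 − 0.84 = 0.44 V.
Assume saturation: I_D = ½ k_n V_ov² = 0.5 × 3.88 × 0.44² = 0.376 mA, giving V_DS = V_DD − I_D R_D = 2.57 − 0.376 × 0.785 = 2.28 V.
V_DS = 2.28 V ≥ V_ov = 0.44 V, confirming saturation.

I_D = 0.376 mA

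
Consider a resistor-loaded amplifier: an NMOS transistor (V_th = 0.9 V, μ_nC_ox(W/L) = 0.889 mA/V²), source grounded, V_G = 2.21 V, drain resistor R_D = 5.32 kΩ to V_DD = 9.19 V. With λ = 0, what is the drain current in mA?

V_GS = V_G = 2.21 V, so V_ov = 2.21 − 0.9 = 1.31 V.
Assume saturation: I_D = ½ k_n V_ov² = 0.5 × 0.889 × 1.31² = 0.763 mA, giving V_DS = V_DD − I_D R_D = 9.19 − 0.763 × 5.32 = 5.13 V.
V_DS = 5.13 V ≥ V_ov = 1.31 V, confirming saturation.

I_D = 0.763 mA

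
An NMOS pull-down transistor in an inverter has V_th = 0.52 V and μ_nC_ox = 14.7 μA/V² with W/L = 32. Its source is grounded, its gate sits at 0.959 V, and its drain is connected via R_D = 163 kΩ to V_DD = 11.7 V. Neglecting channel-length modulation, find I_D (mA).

I_D = 0.0453 mA

V_GS = V_G = 0.959 V, so V_ov = 0.959 − 0.52 = 0.439 V.
k_n = μ_nC_ox · (W/L) = 0.4704 mA/V².
Assume saturation: I_D = ½ k_n V_ov² = 0.5 × 0.4704 × 0.439² = 0.0453 mA, giving V_DS = V_DD − I_D R_D = 11.7 − 0.0453 × 163 = 4.31 V.
V_DS = 4.31 V ≥ V_ov = 0.439 V, confirming saturation.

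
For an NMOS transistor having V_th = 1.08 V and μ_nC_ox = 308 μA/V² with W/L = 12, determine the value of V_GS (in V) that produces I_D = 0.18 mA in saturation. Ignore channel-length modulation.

V_GS = 1.39 V

k_n = μ_nC_ox · (W/L) = 3.696 mA/V².
In saturation I_D = ½ k_n (V_GS − V_th)², so V_GS − V_th = √(2 I_D / k_n) = √(2 × 0.18 / 3.696) = 0.312 V.
V_GS = 1.08 + 0.312 = 1.39 V.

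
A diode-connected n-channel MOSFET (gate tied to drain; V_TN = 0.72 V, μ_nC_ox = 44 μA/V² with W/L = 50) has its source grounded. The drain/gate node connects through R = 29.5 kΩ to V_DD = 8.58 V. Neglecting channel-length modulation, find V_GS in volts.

V_GS = 1.20 V

With gate tied to drain, V_GS = V_DS ≥ V_GS − V_TN, so the device is in saturation.
k_n = μ_nC_ox · (W/L) = 2.2 mA/V².
KCL at the drain: ½ k_n (V_GS − V_TN)² = (V_DD − V_GS)/R.
Let x = V_GS − 0.72. Then 32.5 x² + x − 7.86 = 0, giving x = 0.477 V (positive root), so V_GS = 1.2 V.
I_D = (V_DD − V_GS)/R = (8.58 − 1.2) / 29.5 = 0.25 mA.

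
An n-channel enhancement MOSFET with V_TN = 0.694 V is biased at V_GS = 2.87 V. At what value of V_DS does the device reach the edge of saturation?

V_DS,sat = 2.18 V

The boundary between triode and saturation is V_DS = V_GS − V_TN = V_ov.
V_ov = 2.87 − 0.694 = 2.18 V.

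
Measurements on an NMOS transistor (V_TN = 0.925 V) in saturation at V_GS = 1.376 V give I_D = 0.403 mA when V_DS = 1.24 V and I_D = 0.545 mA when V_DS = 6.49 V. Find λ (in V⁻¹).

With V_GS fixed, I_D ∝ (1 + λ V_DS) in saturation, so I_D2/I_D1 = (1 + λ V_DS2)/(1 + λ V_DS1).
0.545/0.403 = 1.352 = (1 + 6.49 λ)/(1 + 1.24 λ).
Solving: λ (I_D1 V_DS2 − I_D2 V_DS1) = I_D2 − I_D1, so λ = (0.545 − 0.403) / (0.403 × 6.49 − 0.545 × 1.24) = 0.142 / 1.94 = 0.0732 V⁻¹.

λ = 0.0732 V⁻¹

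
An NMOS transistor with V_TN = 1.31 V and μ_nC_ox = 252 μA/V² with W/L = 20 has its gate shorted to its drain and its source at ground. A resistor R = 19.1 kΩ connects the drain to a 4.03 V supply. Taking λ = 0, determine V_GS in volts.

V_GS = 1.54 V

With gate tied to drain, V_GS = V_DS ≥ V_GS − V_TN, so the device is in saturation.
k_n = μ_nC_ox · (W/L) = 5.04 mA/V².
KCL at the drain: ½ k_n (V_GS − V_TN)² = (V_DD − V_GS)/R.
Let x = V_GS − 1.31. Then 48.1 x² + x − 2.72 = 0, giving x = 0.228 V (positive root), so V_GS = 1.54 V.
I_D = (V_DD − V_GS)/R = (4.03 − 1.54) / 19.1 = 0.13 mA.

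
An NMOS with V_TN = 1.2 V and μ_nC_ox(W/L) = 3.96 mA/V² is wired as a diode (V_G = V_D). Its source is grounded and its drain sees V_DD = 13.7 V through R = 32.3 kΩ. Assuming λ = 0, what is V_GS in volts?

V_GS = 1.63 V

With gate tied to drain, V_GS = V_DS ≥ V_GS − V_TN, so the device is in saturation.
KCL at the drain: ½ k_n (V_GS − V_TN)² = (V_DD − V_GS)/R.
Let x = V_GS − 1.2. Then 64 x² + x − 12.5 = 0, giving x = 0.434 V (positive root), so V_GS = 1.63 V.
I_D = (V_DD − V_GS)/R = (13.7 − 1.63) / 32.3 = 0.374 mA.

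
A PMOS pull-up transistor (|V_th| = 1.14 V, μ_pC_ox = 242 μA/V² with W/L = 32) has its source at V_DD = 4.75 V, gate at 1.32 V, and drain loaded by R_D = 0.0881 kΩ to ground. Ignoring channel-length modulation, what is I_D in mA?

V_SG = V_DD − V_G = 4.75 − 1.32 = 3.43 V, so V_ov = 3.43 − 1.14 = 2.29 V.
k_p = μ_pC_ox · (W/L) = 7.744 mA/V².
Assume saturation: I_D = ½ k_p V_ov² = 0.5 × 7.744 × 2.29² = 20.3 mA, giving V_SD = V_DD − I_D R_D = 4.75 − 20.3 × 0.0881 = 2.96 V.
V_SD = 2.96 V ≥ V_ov = 2.29 V, confirming saturation.

I_D = 20.3 mA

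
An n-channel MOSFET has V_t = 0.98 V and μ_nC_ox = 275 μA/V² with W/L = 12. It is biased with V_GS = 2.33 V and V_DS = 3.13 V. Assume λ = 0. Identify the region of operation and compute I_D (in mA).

Saturation; I_D = 3.01 mA

k_n = μ_nC_ox · (W/L) = 3.3 mA/V².
V_ov = V_GS − V_t = 2.33 − 0.98 = 1.35 V.
Since V_DS = 3.13 V ≥ V_ov = 1.35 V, the device is in saturation.
I_D = ½ k_n V_ov² = 0.5 × 3.3 × 1.35² = 3.01 mA.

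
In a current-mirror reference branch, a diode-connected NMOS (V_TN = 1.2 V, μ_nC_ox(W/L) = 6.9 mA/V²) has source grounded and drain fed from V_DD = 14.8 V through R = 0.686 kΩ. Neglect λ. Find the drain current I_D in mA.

With gate tied to drain, V_GS = V_DS ≥ V_GS − V_TN, so the device is in saturation.
KCL at the drain: ½ k_n (V_GS − V_TN)² = (V_DD − V_GS)/R.
Let x = V_GS − 1.2. Then 2.37 x² + x − 13.6 = 0, giving x = 2.2 V (positive root), so V_GS = 3.4 V.
I_D = (V_DD − V_GS)/R = (14.8 − 3.4) / 0.686 = 16.6 mA.

I_D = 16.6 mA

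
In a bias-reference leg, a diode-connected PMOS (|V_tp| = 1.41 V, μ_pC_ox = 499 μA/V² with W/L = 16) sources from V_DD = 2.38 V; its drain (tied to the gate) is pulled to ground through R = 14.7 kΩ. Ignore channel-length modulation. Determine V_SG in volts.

With gate tied to drain, V_SG = V_SD ≥ V_SG − |V_tp|, so the device is in saturation.
k_p = μ_pC_ox · (W/L) = 7.984 mA/V².
KCL at the drain: ½ k_p (V_SG − |V_tp|)² = (V_DD − V_SG)/R.
Let x = V_SG − 1.41. Then 58.7 x² + x − 0.97 = 0, giving x = 0.12 V (positive root), so V_SG = 1.53 V.
I_D = (V_DD − V_SG)/R = (2.38 − 1.53) / 14.7 = 0.0578 mA.

V_SG = 1.53 V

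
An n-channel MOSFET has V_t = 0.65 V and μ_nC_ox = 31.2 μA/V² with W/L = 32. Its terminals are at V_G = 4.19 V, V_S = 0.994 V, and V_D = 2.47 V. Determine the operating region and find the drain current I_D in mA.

V_GS = V_G − V_S = 4.19 − 0.994 = 3.2 V; V_DS = V_D − V_S = 2.47 − 0.994 = 1.48 V.
k_n = μ_nC_ox · (W/L) = 0.9984 mA/V².
V_ov = V_GS − V_t = 3.2 − 0.65 = 2.55 V.
Since V_DS = 1.48 V < V_ov = 2.55 V, the device is in the triode region.
I_D = k_n [V_ov · V_DS − ½ V_DS²] = 0.9984 × [2.55 × 1.48 − 0.5 × 1.48²] = 2.66 mA.

Triode; I_D = 2.66 mA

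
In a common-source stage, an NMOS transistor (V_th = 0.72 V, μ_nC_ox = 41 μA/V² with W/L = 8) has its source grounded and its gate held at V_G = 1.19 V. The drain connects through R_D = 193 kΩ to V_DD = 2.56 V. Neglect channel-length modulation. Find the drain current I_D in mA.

I_D = 0.0128 mA

V_GS = V_G = 1.19 V, so V_ov = 1.19 − 0.72 = 0.47 V.
k_n = μ_nC_ox · (W/L) = 0.328 mA/V².
Assume saturation: I_D = ½ k_n V_ov² = 0.5 × 0.328 × 0.47² = 0.0362 mA, giving V_DS = V_DD − I_D R_D = 2.56 − 0.0362 × 193 = -4.43 V.
But -4.43 V < V_ov = 0.47 V, so the device is actually in triode.
In triode I_D = k_n[V_ov V_DS − ½ V_DS²] and I_D = (V_DD − V_DS)/R_D. Equating: 31.7 V_DS² − 30.75 V_DS + 2.56 = 0, giving V_DS = 0.0919 V (the root below V_ov).
I_D = (2.56 − 0.0919) / 193 = 0.0128 mA.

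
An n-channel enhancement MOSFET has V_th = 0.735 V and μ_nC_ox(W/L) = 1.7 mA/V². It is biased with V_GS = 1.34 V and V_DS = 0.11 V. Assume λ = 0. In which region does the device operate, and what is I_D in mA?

Triode; I_D = 0.103 mA

V_ov = V_GS − V_th = 1.34 − 0.735 = 0.605 V.
Since V_DS = 0.11 V < V_ov = 0.605 V, the device is in the triode region.
I_D = k_n [V_ov · V_DS − ½ V_DS²] = 1.7 × [0.605 × 0.11 − 0.5 × 0.11²] = 0.103 mA.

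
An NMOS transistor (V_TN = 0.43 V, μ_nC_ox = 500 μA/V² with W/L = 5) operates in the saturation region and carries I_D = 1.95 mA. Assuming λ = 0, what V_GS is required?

V_GS = 1.68 V

k_n = μ_nC_ox · (W/L) = 2.5 mA/V².
In saturation I_D = ½ k_n (V_GS − V_TN)², so V_GS − V_TN = √(2 I_D / k_n) = √(2 × 1.95 / 2.5) = 1.25 V.
V_GS = 0.43 + 1.25 = 1.68 V.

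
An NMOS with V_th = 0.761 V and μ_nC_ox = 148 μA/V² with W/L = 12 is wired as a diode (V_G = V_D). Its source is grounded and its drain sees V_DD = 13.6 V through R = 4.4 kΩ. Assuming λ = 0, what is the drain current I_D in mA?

With gate tied to drain, V_GS = V_DS ≥ V_GS − V_th, so the device is in saturation.
k_n = μ_nC_ox · (W/L) = 1.776 mA/V².
KCL at the drain: ½ k_n (V_GS − V_th)² = (V_DD − V_GS)/R.
Let x = V_GS − 0.761. Then 3.91 x² + x − 12.84 = 0, giving x = 1.69 V (positive root), so V_GS = 2.45 V.
I_D = (V_DD − V_GS)/R = (13.6 − 2.45) / 4.4 = 2.53 mA.

I_D = 2.53 mA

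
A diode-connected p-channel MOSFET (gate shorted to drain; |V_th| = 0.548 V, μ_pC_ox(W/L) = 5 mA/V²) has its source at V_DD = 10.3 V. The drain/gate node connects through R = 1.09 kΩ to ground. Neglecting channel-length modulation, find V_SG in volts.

V_SG = 2.27 V

With gate tied to drain, V_SG = V_SD ≥ V_SG − |V_th|, so the device is in saturation.
KCL at the drain: ½ k_p (V_SG − |V_th|)² = (V_DD − V_SG)/R.
Let x = V_SG − 0.548. Then 2.73 x² + x − 9.752 = 0, giving x = 1.72 V (positive root), so V_SG = 2.27 V.
I_D = (V_DD − V_SG)/R = (10.3 − 2.27) / 1.09 = 7.37 mA.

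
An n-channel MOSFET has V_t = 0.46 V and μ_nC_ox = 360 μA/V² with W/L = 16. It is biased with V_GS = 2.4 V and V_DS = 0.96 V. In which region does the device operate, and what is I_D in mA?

Triode; I_D = 8.07 mA

k_n = μ_nC_ox · (W/L) = 5.76 mA/V².
V_ov = V_GS − V_t = 2.4 − 0.46 = 1.94 V.
Since V_DS = 0.96 V < V_ov = 1.94 V, the device is in the triode region.
I_D = k_n [V_ov · V_DS − ½ V_DS²] = 5.76 × [1.94 × 0.96 − 0.5 × 0.96²] = 8.07 mA.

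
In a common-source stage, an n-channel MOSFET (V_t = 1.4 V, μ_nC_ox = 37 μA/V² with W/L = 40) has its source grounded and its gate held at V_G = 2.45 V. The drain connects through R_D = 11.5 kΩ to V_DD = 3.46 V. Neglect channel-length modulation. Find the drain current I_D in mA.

V_GS = V_G = 2.45 V, so V_ov = 2.45 − 1.4 = 1.05 V.
k_n = μ_nC_ox · (W/L) = 1.48 mA/V².
Assume saturation: I_D = ½ k_n V_ov² = 0.5 × 1.48 × 1.05² = 0.816 mA, giving V_DS = V_DD − I_D R_D = 3.46 − 0.816 × 11.5 = -5.92 V.
But -5.92 V < V_ov = 1.05 V, so the device is actually in triode.
In triode I_D = k_n[V_ov V_DS − ½ V_DS²] and I_D = (V_DD − V_DS)/R_D. Equating: 8.51 V_DS² − 18.87 V_DS + 3.46 = 0, giving V_DS = 0.202 V (the root below V_ov).
I_D = (3.46 − 0.202) / 11.5 = 0.283 mA.

I_D = 0.283 mA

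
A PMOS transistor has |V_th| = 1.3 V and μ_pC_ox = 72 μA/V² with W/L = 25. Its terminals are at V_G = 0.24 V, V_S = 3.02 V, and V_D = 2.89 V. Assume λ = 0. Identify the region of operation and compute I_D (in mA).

V_SG = V_S − V_G = 3.02 − 0.24 = 2.78 V; V_SD = V_S − V_D = 3.02 − 2.89 = 0.13 V.
k_p = μ_pC_ox · (W/L) = 1.8 mA/V².
V_ov = V_SG − |V_th| = 2.78 − 1.3 = 1.48 V.
Since V_SD = 0.13 V < V_ov = 1.48 V, the device is in the triode region.
I_D = k_p [V_ov · V_SD − ½ V_SD²] = 1.8 × [1.48 × 0.13 − 0.5 × 0.13²] = 0.331 mA.

Triode; I_D = 0.331 mA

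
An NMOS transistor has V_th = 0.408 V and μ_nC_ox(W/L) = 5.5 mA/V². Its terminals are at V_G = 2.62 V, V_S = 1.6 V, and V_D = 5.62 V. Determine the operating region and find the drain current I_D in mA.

Saturation; I_D = 1.03 mA

V_GS = V_G − V_S = 2.62 − 1.6 = 1.02 V; V_DS = V_D − V_S = 5.62 − 1.6 = 4.02 V.
V_ov = V_GS − V_th = 1.02 − 0.408 = 0.612 V.
Since V_DS = 4.02 V ≥ V_ov = 0.612 V, the device is in saturation.
I_D = ½ k_n V_ov² = 0.5 × 5.5 × 0.612² = 1.03 mA.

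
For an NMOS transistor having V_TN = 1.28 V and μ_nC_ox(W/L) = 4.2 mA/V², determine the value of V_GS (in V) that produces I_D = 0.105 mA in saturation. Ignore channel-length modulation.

In saturation I_D = ½ k_n (V_GS − V_TN)², so V_GS − V_TN = √(2 I_D / k_n) = √(2 × 0.105 / 4.2) = 0.224 V.
V_GS = 1.28 + 0.224 = 1.5 V.

V_GS = 1.50 V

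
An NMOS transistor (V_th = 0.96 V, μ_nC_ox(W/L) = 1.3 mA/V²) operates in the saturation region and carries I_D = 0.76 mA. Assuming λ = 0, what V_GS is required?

V_GS = 2.04 V

In saturation I_D = ½ k_n (V_GS − V_th)², so V_GS − V_th = √(2 I_D / k_n) = √(2 × 0.76 / 1.3) = 1.08 V.
V_GS = 0.96 + 1.08 = 2.04 V.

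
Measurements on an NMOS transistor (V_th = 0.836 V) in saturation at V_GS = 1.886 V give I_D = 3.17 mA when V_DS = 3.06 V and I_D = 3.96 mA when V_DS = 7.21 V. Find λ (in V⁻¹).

λ = 0.0736 V⁻¹

With V_GS fixed, I_D ∝ (1 + λ V_DS) in saturation, so I_D2/I_D1 = (1 + λ V_DS2)/(1 + λ V_DS1).
3.96/3.17 = 1.249 = (1 + 7.21 λ)/(1 + 3.06 λ).
Solving: λ (I_D1 V_DS2 − I_D2 V_DS1) = I_D2 − I_D1, so λ = (3.96 − 3.17) / (3.17 × 7.21 − 3.96 × 3.06) = 0.79 / 10.7 = 0.0736 V⁻¹.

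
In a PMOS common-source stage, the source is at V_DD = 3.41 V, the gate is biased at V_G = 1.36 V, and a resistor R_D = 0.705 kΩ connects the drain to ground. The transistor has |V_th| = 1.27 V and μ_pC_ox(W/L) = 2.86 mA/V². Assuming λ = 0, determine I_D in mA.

I_D = 0.870 mA

V_SG = V_DD − V_G = 3.41 − 1.36 = 2.05 V, so V_ov = 2.05 − 1.27 = 0.78 V.
Assume saturation: I_D = ½ k_p V_ov² = 0.5 × 2.86 × 0.78² = 0.87 mA, giving V_SD = V_DD − I_D R_D = 3.41 − 0.87 × 0.705 = 2.8 V.
V_SD = 2.8 V ≥ V_ov = 0.78 V, confirming saturation.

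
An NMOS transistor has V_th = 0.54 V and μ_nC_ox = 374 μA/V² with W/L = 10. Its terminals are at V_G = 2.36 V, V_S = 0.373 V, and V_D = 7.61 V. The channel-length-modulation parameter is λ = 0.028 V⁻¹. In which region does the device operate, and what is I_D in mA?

V_GS = V_G − V_S = 2.36 − 0.373 = 1.99 V; V_DS = V_D − V_S = 7.61 − 0.373 = 7.24 V.
k_n = μ_nC_ox · (W/L) = 3.74 mA/V².
V_ov = V_GS − V_th = 1.99 − 0.54 = 1.45 V.
Since V_DS = 7.24 V ≥ V_ov = 1.45 V, the device is in saturation.
I_D = ½ k_n V_ov² (1 + λ V_DS) = 0.5 × 3.74 × 1.45² × (1 + 0.028 × 7.24) = 4.71 mA.

Saturation; I_D = 4.71 mA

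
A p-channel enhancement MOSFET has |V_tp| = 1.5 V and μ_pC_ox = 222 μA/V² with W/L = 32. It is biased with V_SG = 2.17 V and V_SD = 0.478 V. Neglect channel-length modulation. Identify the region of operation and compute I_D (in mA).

Triode; I_D = 1.46 mA

k_p = μ_pC_ox · (W/L) = 7.104 mA/V².
V_ov = V_SG − |V_tp| = 2.17 − 1.5 = 0.67 V.
Since V_SD = 0.478 V < V_ov = 0.67 V, the device is in the triode region.
I_D = k_p [V_ov · V_SD − ½ V_SD²] = 7.104 × [0.67 × 0.478 − 0.5 × 0.478²] = 1.46 mA.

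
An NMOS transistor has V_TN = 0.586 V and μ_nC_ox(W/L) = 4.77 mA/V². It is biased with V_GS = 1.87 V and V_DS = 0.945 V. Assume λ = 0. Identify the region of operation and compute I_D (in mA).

Triode; I_D = 3.66 mA

V_ov = V_GS − V_TN = 1.87 − 0.586 = 1.28 V.
Since V_DS = 0.945 V < V_ov = 1.28 V, the device is in the triode region.
I_D = k_n [V_ov · V_DS − ½ V_DS²] = 4.77 × [1.28 × 0.945 − 0.5 × 0.945²] = 3.66 mA.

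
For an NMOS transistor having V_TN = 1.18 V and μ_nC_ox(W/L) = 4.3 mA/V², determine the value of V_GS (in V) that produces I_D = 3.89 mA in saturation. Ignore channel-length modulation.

In saturation I_D = ½ k_n (V_GS − V_TN)², so V_GS − V_TN = √(2 I_D / k_n) = √(2 × 3.89 / 4.3) = 1.35 V.
V_GS = 1.18 + 1.35 = 2.53 V.

V_GS = 2.53 V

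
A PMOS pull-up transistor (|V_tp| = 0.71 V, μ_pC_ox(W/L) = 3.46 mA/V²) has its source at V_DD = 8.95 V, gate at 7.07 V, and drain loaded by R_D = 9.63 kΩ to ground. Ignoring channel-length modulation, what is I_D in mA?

V_SG = V_DD − V_G = 8.95 − 7.07 = 1.88 V, so V_ov = 1.88 − 0.71 = 1.17 V.
Assume saturation: I_D = ½ k_p V_ov² = 0.5 × 3.46 × 1.17² = 2.37 mA, giving V_SD = V_DD − I_D R_D = 8.95 − 2.37 × 9.63 = -13.9 V.
But -13.9 V < V_ov = 1.17 V, so the device is actually in triode.
In triode I_D = k_p[V_ov V_SD − ½ V_SD²] and I_D = (V_DD − V_SD)/R_D. Equating: 16.7 V_SD² − 39.98 V_SD + 8.95 = 0, giving V_SD = 0.25 V (the root below V_ov).
I_D = (8.95 − 0.25) / 9.63 = 0.903 mA.

I_D = 0.903 mA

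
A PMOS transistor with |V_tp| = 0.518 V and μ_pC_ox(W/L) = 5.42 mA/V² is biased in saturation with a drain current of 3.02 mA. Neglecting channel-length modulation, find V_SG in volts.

In saturation I_D = ½ k_p (V_SG − |V_tp|)², so V_SG − |V_tp| = √(2 I_D / k_p) = √(2 × 3.02 / 5.42) = 1.06 V.
V_SG = 0.518 + 1.06 = 1.57 V.

V_SG = 1.57 V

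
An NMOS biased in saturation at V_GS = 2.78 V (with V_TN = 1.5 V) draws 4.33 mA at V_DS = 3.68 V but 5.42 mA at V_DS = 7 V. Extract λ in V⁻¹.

With V_GS fixed, I_D ∝ (1 + λ V_DS) in saturation, so I_D2/I_D1 = (1 + λ V_DS2)/(1 + λ V_DS1).
5.42/4.33 = 1.252 = (1 + 7 λ)/(1 + 3.68 λ).
Solving: λ (I_D1 V_DS2 − I_D2 V_DS1) = I_D2 − I_D1, so λ = (5.42 − 4.33) / (4.33 × 7 − 5.42 × 3.68) = 1.09 / 10.4 = 0.105 V⁻¹.

λ = 0.105 V⁻¹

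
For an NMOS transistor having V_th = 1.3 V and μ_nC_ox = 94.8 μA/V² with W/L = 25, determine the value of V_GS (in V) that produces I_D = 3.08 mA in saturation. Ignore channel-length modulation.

k_n = μ_nC_ox · (W/L) = 2.37 mA/V².
In saturation I_D = ½ k_n (V_GS − V_th)², so V_GS − V_th = √(2 I_D / k_n) = √(2 × 3.08 / 2.37) = 1.61 V.
V_GS = 1.3 + 1.61 = 2.91 V.

V_GS = 2.91 V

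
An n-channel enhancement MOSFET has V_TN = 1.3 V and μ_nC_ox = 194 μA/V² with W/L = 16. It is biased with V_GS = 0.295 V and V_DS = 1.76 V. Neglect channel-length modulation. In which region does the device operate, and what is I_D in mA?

Cutoff; I_D = 0 mA

V_GS = 0.295 V < V_TN = 1.3 V, so the transistor is in cutoff.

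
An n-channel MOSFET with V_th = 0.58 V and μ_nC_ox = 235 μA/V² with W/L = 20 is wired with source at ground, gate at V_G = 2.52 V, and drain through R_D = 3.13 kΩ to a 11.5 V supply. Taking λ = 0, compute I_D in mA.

V_GS = V_G = 2.52 V, so V_ov = 2.52 − 0.58 = 1.94 V.
k_n = μ_nC_ox · (W/L) = 4.7 mA/V².
Assume saturation: I_D = ½ k_n V_ov² = 0.5 × 4.7 × 1.94² = 8.84 mA, giving V_DS = V_DD − I_D R_D = 11.5 − 8.84 × 3.13 = -16.2 V.
But -16.2 V < V_ov = 1.94 V, so the device is actually in triode.
In triode I_D = k_n[V_ov V_DS − ½ V_DS²] and I_D = (V_DD − V_DS)/R_D. Equating: 7.36 V_DS² − 29.54 V_DS + 11.5 = 0, giving V_DS = 0.437 V (the root below V_ov).
I_D = (11.5 − 0.437) / 3.13 = 3.53 mA.

I_D = 3.53 mA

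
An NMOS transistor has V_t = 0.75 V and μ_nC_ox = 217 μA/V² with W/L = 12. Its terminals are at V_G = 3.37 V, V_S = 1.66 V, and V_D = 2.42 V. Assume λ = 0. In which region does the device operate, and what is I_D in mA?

V_GS = V_G − V_S = 3.37 − 1.66 = 1.71 V; V_DS = V_D − V_S = 2.42 − 1.66 = 0.76 V.
k_n = μ_nC_ox · (W/L) = 2.604 mA/V².
V_ov = V_GS − V_t = 1.71 − 0.75 = 0.96 V.
Since V_DS = 0.76 V < V_ov = 0.96 V, the device is in the triode region.
I_D = k_n [V_ov · V_DS − ½ V_DS²] = 2.604 × [0.96 × 0.76 − 0.5 × 0.76²] = 1.15 mA.

Triode; I_D = 1.15 mA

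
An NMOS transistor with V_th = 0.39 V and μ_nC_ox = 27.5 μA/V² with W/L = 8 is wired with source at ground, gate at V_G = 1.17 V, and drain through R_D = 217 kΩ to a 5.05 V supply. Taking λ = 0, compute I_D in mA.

I_D = 0.0226 mA

V_GS = V_G = 1.17 V, so V_ov = 1.17 − 0.39 = 0.78 V.
k_n = μ_nC_ox · (W/L) = 0.22 mA/V².
Assume saturation: I_D = ½ k_n V_ov² = 0.5 × 0.22 × 0.78² = 0.0669 mA, giving V_DS = V_DD − I_D R_D = 5.05 − 0.0669 × 217 = -9.47 V.
But -9.47 V < V_ov = 0.78 V, so the device is actually in triode.
In triode I_D = k_n[V_ov V_DS − ½ V_DS²] and I_D = (V_DD − V_DS)/R_D. Equating: 23.9 V_DS² − 38.24 V_DS + 5.05 = 0, giving V_DS = 0.145 V (the root below V_ov).
I_D = (5.05 − 0.145) / 217 = 0.0226 mA.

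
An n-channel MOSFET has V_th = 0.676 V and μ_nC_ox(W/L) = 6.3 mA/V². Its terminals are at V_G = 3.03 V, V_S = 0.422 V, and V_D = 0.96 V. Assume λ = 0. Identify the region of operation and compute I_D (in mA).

V_GS = V_G − V_S = 3.03 − 0.422 = 2.61 V; V_DS = V_D − V_S = 0.96 − 0.422 = 0.538 V.
V_ov = V_GS − V_th = 2.61 − 0.676 = 1.93 V.
Since V_DS = 0.538 V < V_ov = 1.93 V, the device is in the triode region.
I_D = k_n [V_ov · V_DS − ½ V_DS²] = 6.3 × [1.93 × 0.538 − 0.5 × 0.538²] = 5.64 mA.

Triode; I_D = 5.64 mA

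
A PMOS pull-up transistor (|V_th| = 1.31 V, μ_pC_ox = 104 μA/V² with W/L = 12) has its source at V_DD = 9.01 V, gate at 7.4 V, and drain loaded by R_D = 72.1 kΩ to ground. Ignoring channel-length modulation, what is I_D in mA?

I_D = 0.0562 mA

V_SG = V_DD − V_G = 9.01 − 7.4 = 1.61 V, so V_ov = 1.61 − 1.31 = 0.3 V.
k_p = μ_pC_ox · (W/L) = 1.248 mA/V².
Assume saturation: I_D = ½ k_p V_ov² = 0.5 × 1.248 × 0.3² = 0.0562 mA, giving V_SD = V_DD − I_D R_D = 9.01 − 0.0562 × 72.1 = 4.96 V.
V_SD = 4.96 V ≥ V_ov = 0.3 V, confirming saturation.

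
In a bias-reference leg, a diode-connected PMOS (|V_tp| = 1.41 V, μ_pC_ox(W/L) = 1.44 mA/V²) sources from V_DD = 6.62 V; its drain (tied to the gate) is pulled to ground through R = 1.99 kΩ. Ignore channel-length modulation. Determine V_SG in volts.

With gate tied to drain, V_SG = V_SD ≥ V_SG − |V_tp|, so the device is in saturation.
KCL at the drain: ½ k_p (V_SG − |V_tp|)² = (V_DD − V_SG)/R.
Let x = V_SG − 1.41. Then 1.43 x² + x − 5.21 = 0, giving x = 1.59 V (positive root), so V_SG = 3 V.
I_D = (V_DD − V_SG)/R = (6.62 − 3) / 1.99 = 1.82 mA.

V_SG = 3.00 V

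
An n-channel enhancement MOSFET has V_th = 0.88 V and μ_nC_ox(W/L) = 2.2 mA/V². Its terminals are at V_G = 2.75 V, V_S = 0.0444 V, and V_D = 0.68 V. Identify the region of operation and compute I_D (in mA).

Triode; I_D = 2.11 mA

V_GS = V_G − V_S = 2.75 − 0.0444 = 2.71 V; V_DS = V_D − V_S = 0.68 − 0.0444 = 0.636 V.
V_ov = V_GS − V_th = 2.71 − 0.88 = 1.83 V.
Since V_DS = 0.636 V < V_ov = 1.83 V, the device is in the triode region.
I_D = k_n [V_ov · V_DS − ½ V_DS²] = 2.2 × [1.83 × 0.636 − 0.5 × 0.636²] = 2.11 mA.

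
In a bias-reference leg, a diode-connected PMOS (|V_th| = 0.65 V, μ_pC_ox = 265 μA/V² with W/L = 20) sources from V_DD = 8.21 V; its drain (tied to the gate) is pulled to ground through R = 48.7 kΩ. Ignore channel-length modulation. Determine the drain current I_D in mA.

With gate tied to drain, V_SG = V_SD ≥ V_SG − |V_th|, so the device is in saturation.
k_p = μ_pC_ox · (W/L) = 5.3 mA/V².
KCL at the drain: ½ k_p (V_SG − |V_th|)² = (V_DD − V_SG)/R.
Let x = V_SG − 0.65. Then 129 x² + x − 7.56 = 0, giving x = 0.238 V (positive root), so V_SG = 0.888 V.
I_D = (V_DD − V_SG)/R = (8.21 − 0.888) / 48.7 = 0.15 mA.

I_D = 0.150 mA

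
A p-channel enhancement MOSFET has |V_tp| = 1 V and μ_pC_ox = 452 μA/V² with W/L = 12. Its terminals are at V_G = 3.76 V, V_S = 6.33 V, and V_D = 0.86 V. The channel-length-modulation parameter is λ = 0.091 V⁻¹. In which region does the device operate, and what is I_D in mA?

V_SG = V_S − V_G = 6.33 − 3.76 = 2.57 V; V_SD = V_S − V_D = 6.33 − 0.86 = 5.47 V.
k_p = μ_pC_ox · (W/L) = 5.424 mA/V².
V_ov = V_SG − |V_tp| = 2.57 − 1 = 1.57 V.
Since V_SD = 5.47 V ≥ V_ov = 1.57 V, the device is in saturation.
I_D = ½ k_p V_ov² (1 + λ V_SD) = 0.5 × 5.424 × 1.57² × (1 + 0.091 × 5.47) = 10 mA.

Saturation; I_D = 10.0 mA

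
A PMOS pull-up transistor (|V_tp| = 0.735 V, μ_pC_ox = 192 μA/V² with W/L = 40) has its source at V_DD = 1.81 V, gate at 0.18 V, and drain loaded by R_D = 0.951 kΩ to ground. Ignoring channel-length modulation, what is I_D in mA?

I_D = 1.61 mA

V_SG = V_DD − V_G = 1.81 − 0.18 = 1.63 V, so V_ov = 1.63 − 0.735 = 0.895 V.
k_p = μ_pC_ox · (W/L) = 7.68 mA/V².
Assume saturation: I_D = ½ k_p V_ov² = 0.5 × 7.68 × 0.895² = 3.08 mA, giving V_SD = V_DD − I_D R_D = 1.81 − 3.08 × 0.951 = -1.12 V.
But -1.12 V < V_ov = 0.895 V, so the device is actually in triode.
In triode I_D = k_p[V_ov V_SD − ½ V_SD²] and I_D = (V_DD − V_SD)/R_D. Equating: 3.65 V_SD² − 7.537 V_SD + 1.81 = 0, giving V_SD = 0.277 V (the root below V_ov).
I_D = (1.81 − 0.277) / 0.951 = 1.61 mA.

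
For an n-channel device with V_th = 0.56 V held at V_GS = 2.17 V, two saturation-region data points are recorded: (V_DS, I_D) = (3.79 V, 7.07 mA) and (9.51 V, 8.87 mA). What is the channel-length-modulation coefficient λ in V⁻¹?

With V_GS fixed, I_D ∝ (1 + λ V_DS) in saturation, so I_D2/I_D1 = (1 + λ V_DS2)/(1 + λ V_DS1).
8.87/7.07 = 1.255 = (1 + 9.51 λ)/(1 + 3.79 λ).
Solving: λ (I_D1 V_DS2 − I_D2 V_DS1) = I_D2 − I_D1, so λ = (8.87 − 7.07) / (7.07 × 9.51 − 8.87 × 3.79) = 1.8 / 33.6 = 0.0535 V⁻¹.

λ = 0.0535 V⁻¹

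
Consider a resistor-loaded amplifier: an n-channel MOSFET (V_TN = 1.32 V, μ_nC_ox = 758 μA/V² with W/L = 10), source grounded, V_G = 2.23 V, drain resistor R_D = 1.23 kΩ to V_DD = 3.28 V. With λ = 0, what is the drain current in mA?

I_D = 2.31 mA

V_GS = V_G = 2.23 V, so V_ov = 2.23 − 1.32 = 0.91 V.
k_n = μ_nC_ox · (W/L) = 7.58 mA/V².
Assume saturation: I_D = ½ k_n V_ov² = 0.5 × 7.58 × 0.91² = 3.14 mA, giving V_DS = V_DD − I_D R_D = 3.28 − 3.14 × 1.23 = -0.58 V.
But -0.58 V < V_ov = 0.91 V, so the device is actually in triode.
In triode I_D = k_n[V_ov V_DS − ½ V_DS²] and I_D = (V_DD − V_DS)/R_D. Equating: 4.66 V_DS² − 9.484 V_DS + 3.28 = 0, giving V_DS = 0.442 V (the root below V_ov).
I_D = (3.28 − 0.442) / 1.23 = 2.31 mA.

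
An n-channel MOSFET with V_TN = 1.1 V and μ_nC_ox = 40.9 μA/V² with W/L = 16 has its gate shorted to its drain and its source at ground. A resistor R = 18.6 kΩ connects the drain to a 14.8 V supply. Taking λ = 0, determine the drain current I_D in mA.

I_D = 0.660 mA

With gate tied to drain, V_GS = V_DS ≥ V_GS − V_TN, so the device is in saturation.
k_n = μ_nC_ox · (W/L) = 0.6544 mA/V².
KCL at the drain: ½ k_n (V_GS − V_TN)² = (V_DD − V_GS)/R.
Let x = V_GS − 1.1. Then 6.09 x² + x − 13.7 = 0, giving x = 1.42 V (positive root), so V_GS = 2.52 V.
I_D = (V_DD − V_GS)/R = (14.8 − 2.52) / 18.6 = 0.66 mA.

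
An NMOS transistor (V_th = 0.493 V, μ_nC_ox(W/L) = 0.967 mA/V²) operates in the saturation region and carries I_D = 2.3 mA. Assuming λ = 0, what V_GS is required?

In saturation I_D = ½ k_n (V_GS − V_th)², so V_GS − V_th = √(2 I_D / k_n) = √(2 × 2.3 / 0.967) = 2.18 V.
V_GS = 0.493 + 2.18 = 2.67 V.

V_GS = 2.67 V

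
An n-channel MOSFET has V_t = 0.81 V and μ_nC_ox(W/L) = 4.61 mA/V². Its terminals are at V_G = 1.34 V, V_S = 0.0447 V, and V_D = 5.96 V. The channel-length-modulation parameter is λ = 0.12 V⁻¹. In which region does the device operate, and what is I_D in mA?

Saturation; I_D = 0.928 mA

V_GS = V_G − V_S = 1.34 − 0.0447 = 1.3 V; V_DS = V_D − V_S = 5.96 − 0.0447 = 5.92 V.
V_ov = V_GS − V_t = 1.3 − 0.81 = 0.485 V.
Since V_DS = 5.92 V ≥ V_ov = 0.485 V, the device is in saturation.
I_D = ½ k_n V_ov² (1 + λ V_DS) = 0.5 × 4.61 × 0.485² × (1 + 0.12 × 5.92) = 0.928 mA.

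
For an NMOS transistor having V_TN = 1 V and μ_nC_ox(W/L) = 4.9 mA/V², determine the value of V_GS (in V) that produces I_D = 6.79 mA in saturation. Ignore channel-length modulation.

In saturation I_D = ½ k_n (V_GS − V_TN)², so V_GS − V_TN = √(2 I_D / k_n) = √(2 × 6.79 / 4.9) = 1.66 V.
V_GS = 1 + 1.66 = 2.66 V.

V_GS = 2.66 V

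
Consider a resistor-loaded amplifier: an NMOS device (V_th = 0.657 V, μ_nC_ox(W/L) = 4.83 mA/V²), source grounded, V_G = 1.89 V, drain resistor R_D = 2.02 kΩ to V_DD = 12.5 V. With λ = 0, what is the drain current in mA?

I_D = 3.67 mA

V_GS = V_G = 1.89 V, so V_ov = 1.89 − 0.657 = 1.23 V.
Assume saturation: I_D = ½ k_n V_ov² = 0.5 × 4.83 × 1.23² = 3.67 mA, giving V_DS = V_DD − I_D R_D = 12.5 − 3.67 × 2.02 = 5.08 V.
V_DS = 5.08 V ≥ V_ov = 1.23 V, confirming saturation.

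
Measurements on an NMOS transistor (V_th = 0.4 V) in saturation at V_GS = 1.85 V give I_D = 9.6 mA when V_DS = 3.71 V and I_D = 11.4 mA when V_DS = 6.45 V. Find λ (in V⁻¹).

With V_GS fixed, I_D ∝ (1 + λ V_DS) in saturation, so I_D2/I_D1 = (1 + λ V_DS2)/(1 + λ V_DS1).
11.4/9.6 = 1.188 = (1 + 6.45 λ)/(1 + 3.71 λ).
Solving: λ (I_D1 V_DS2 − I_D2 V_DS1) = I_D2 − I_D1, so λ = (11.4 − 9.6) / (9.6 × 6.45 − 11.4 × 3.71) = 1.8 / 19.6 = 0.0917 V⁻¹.

λ = 0.0917 V⁻¹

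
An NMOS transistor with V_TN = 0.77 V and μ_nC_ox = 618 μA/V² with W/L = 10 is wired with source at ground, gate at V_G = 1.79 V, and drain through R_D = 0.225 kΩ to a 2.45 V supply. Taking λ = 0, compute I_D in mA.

I_D = 3.21 mA

V_GS = V_G = 1.79 V, so V_ov = 1.79 − 0.77 = 1.02 V.
k_n = μ_nC_ox · (W/L) = 6.18 mA/V².
Assume saturation: I_D = ½ k_n V_ov² = 0.5 × 6.18 × 1.02² = 3.21 mA, giving V_DS = V_DD − I_D R_D = 2.45 − 3.21 × 0.225 = 1.73 V.
V_DS = 1.73 V ≥ V_ov = 1.02 V, confirming saturation.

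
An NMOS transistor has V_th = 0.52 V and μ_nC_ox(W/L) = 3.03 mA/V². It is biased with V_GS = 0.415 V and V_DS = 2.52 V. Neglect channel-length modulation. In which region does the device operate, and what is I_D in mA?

V_GS = 0.415 V < V_th = 0.52 V, so the transistor is in cutoff.

Cutoff; I_D = 0 mA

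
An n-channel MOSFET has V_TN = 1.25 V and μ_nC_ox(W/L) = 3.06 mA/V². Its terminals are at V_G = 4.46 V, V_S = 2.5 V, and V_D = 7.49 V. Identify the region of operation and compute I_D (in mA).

V_GS = V_G − V_S = 4.46 − 2.5 = 1.96 V; V_DS = V_D − V_S = 7.49 − 2.5 = 4.99 V.
V_ov = V_GS − V_TN = 1.96 − 1.25 = 0.71 V.
Since V_DS = 4.99 V ≥ V_ov = 0.71 V, the device is in saturation.
I_D = ½ k_n V_ov² = 0.5 × 3.06 × 0.71² = 0.771 mA.

Saturation; I_D = 0.771 mA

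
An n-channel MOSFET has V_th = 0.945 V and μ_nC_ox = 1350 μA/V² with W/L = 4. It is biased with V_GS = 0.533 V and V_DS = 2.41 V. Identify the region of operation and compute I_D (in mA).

Cutoff; I_D = 0 mA

V_GS = 0.533 V < V_th = 0.945 V, so the transistor is in cutoff.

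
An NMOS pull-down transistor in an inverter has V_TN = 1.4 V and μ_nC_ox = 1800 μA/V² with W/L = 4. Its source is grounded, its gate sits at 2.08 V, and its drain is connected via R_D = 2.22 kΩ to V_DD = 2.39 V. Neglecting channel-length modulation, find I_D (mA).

V_GS = V_G = 2.08 V, so V_ov = 2.08 − 1.4 = 0.68 V.
k_n = μ_nC_ox · (W/L) = 7.2 mA/V².
Assume saturation: I_D = ½ k_n V_ov² = 0.5 × 7.2 × 0.68² = 1.66 mA, giving V_DS = V_DD − I_D R_D = 2.39 − 1.66 × 2.22 = -1.31 V.
But -1.31 V < V_ov = 0.68 V, so the device is actually in triode.
In triode I_D = k_n[V_ov V_DS − ½ V_DS²] and I_D = (V_DD − V_DS)/R_D. Equating: 7.99 V_DS² − 11.87 V_DS + 2.39 = 0, giving V_DS = 0.24 V (the root below V_ov).
I_D = (2.39 − 0.24) / 2.22 = 0.968 mA.

I_D = 0.968 mA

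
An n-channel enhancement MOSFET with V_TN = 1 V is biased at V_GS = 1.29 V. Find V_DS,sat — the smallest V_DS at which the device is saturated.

The boundary between triode and saturation is V_DS = V_GS − V_TN = V_ov.
V_ov = 1.29 − 1 = 0.29 V.

V_DS,sat = 0.290 V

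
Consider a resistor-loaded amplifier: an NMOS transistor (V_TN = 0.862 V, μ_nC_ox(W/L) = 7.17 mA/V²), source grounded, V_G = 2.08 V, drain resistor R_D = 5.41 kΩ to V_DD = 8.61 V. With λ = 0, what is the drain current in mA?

V_GS = V_G = 2.08 V, so V_ov = 2.08 − 0.862 = 1.22 V.
Assume saturation: I_D = ½ k_n V_ov² = 0.5 × 7.17 × 1.22² = 5.32 mA, giving V_DS = V_DD − I_D R_D = 8.61 − 5.32 × 5.41 = -20.2 V.
But -20.2 V < V_ov = 1.22 V, so the device is actually in triode.
In triode I_D = k_n[V_ov V_DS − ½ V_DS²] and I_D = (V_DD − V_DS)/R_D. Equating: 19.4 V_DS² − 48.25 V_DS + 8.61 = 0, giving V_DS = 0.194 V (the root below V_ov).
I_D = (8.61 − 0.194) / 5.41 = 1.56 mA.

I_D = 1.56 mA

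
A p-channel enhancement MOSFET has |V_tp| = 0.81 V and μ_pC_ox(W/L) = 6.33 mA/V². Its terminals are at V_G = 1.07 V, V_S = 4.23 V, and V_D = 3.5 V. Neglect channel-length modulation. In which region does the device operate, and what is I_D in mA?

V_SG = V_S − V_G = 4.23 − 1.07 = 3.16 V; V_SD = V_S − V_D = 4.23 − 3.5 = 0.73 V.
V_ov = V_SG − |V_tp| = 3.16 − 0.81 = 2.35 V.
Since V_SD = 0.73 V < V_ov = 2.35 V, the device is in the triode region.
I_D = k_p [V_ov · V_SD − ½ V_SD²] = 6.33 × [2.35 × 0.73 − 0.5 × 0.73²] = 9.17 mA.

Triode; I_D = 9.17 mA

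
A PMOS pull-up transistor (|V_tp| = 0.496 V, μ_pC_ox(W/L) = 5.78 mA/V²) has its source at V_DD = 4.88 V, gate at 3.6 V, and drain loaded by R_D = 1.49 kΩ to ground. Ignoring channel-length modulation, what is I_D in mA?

V_SG = V_DD − V_G = 4.88 − 3.6 = 1.28 V, so V_ov = 1.28 − 0.496 = 0.784 V.
Assume saturation: I_D = ½ k_p V_ov² = 0.5 × 5.78 × 0.784² = 1.78 mA, giving V_SD = V_DD − I_D R_D = 4.88 − 1.78 × 1.49 = 2.23 V.
V_SD = 2.23 V ≥ V_ov = 0.784 V, confirming saturation.

I_D = 1.78 mA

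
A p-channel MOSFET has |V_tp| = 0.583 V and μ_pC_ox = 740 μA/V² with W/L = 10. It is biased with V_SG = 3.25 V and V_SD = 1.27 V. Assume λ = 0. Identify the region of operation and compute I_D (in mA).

k_p = μ_pC_ox · (W/L) = 7.4 mA/V².
V_ov = V_SG − |V_tp| = 3.25 − 0.583 = 2.67 V.
Since V_SD = 1.27 V < V_ov = 2.67 V, the device is in the triode region.
I_D = k_p [V_ov · V_SD − ½ V_SD²] = 7.4 × [2.67 × 1.27 − 0.5 × 1.27²] = 19.1 mA.

Triode; I_D = 19.1 mA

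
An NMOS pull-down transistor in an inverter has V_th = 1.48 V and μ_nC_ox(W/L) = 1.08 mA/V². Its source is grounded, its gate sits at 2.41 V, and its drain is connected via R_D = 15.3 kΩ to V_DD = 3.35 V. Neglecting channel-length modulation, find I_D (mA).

V_GS = V_G = 2.41 V, so V_ov = 2.41 − 1.48 = 0.93 V.
Assume saturation: I_D = ½ k_n V_ov² = 0.5 × 1.08 × 0.93² = 0.467 mA, giving V_DS = V_DD − I_D R_D = 3.35 − 0.467 × 15.3 = -3.8 V.
But -3.8 V < V_ov = 0.93 V, so the device is actually in triode.
In triode I_D = k_n[V_ov V_DS − ½ V_DS²] and I_D = (V_DD − V_DS)/R_D. Equating: 8.26 V_DS² − 16.37 V_DS + 3.35 = 0, giving V_DS = 0.232 V (the root below V_ov).
I_D = (3.35 − 0.232) / 15.3 = 0.204 mA.

I_D = 0.204 mA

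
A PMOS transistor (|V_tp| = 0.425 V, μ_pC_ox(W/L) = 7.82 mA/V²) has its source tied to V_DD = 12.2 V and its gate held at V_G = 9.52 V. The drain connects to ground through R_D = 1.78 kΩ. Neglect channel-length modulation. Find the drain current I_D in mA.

V_SG = V_DD − V_G = 12.2 − 9.52 = 2.68 V, so V_ov = 2.68 − 0.425 = 2.25 V.
Assume saturation: I_D = ½ k_p V_ov² = 0.5 × 7.82 × 2.25² = 19.9 mA, giving V_SD = V_DD − I_D R_D = 12.2 − 19.9 × 1.78 = -23.2 V.
But -23.2 V < V_ov = 2.25 V, so the device is actually in triode.
In triode I_D = k_p[V_ov V_SD − ½ V_SD²] and I_D = (V_DD − V_SD)/R_D. Equating: 6.96 V_SD² − 32.39 V_SD + 12.2 = 0, giving V_SD = 0.413 V (the root below V_ov).
I_D = (12.2 − 0.413) / 1.78 = 6.62 mA.

I_D = 6.62 mA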